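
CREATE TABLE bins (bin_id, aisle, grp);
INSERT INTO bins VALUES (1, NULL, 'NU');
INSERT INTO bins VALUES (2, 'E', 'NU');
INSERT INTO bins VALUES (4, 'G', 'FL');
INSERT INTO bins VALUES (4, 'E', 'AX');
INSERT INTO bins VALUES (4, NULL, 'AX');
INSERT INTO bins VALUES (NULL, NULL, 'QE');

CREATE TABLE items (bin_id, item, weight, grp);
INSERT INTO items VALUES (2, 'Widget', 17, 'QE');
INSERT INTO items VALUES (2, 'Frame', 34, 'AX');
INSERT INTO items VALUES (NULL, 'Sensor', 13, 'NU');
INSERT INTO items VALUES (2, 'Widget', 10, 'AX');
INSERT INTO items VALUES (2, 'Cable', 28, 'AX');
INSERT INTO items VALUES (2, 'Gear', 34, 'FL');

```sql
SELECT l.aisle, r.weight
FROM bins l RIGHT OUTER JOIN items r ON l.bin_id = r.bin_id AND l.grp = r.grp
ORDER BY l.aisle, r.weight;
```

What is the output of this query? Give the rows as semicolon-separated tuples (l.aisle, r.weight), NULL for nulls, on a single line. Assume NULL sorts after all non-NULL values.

RIGHT JOIN keeps every row from `items`; unmatched rows get NULL for `bins`'s columns.
Matching on l.bin_id = r.bin_id AND l.grp = r.grp. A NULL in a compared column never satisfies the condition.
- l row (bin_id=1, grp=NU): no match.
- l row (bin_id=2, grp=NU): no match.
- l row (bin_id=4, grp=FL): no match.
- l row (bin_id=4, grp=AX): no match.
- l row (bin_id=4, grp=AX): no match.
- l row (bin_id=NULL, grp=QE): no match.
- 6 row(s) from r found no l partner → padded with NULL.
After projecting and ordering:
l.aisle | r.weight
NULL | 10
NULL | 13
NULL | 17
NULL | 28
NULL | 34
NULL | 34

(NULL, 10); (NULL, 13); (NULL, 17); (NULL, 28); (NULL, 34); (NULL, 34)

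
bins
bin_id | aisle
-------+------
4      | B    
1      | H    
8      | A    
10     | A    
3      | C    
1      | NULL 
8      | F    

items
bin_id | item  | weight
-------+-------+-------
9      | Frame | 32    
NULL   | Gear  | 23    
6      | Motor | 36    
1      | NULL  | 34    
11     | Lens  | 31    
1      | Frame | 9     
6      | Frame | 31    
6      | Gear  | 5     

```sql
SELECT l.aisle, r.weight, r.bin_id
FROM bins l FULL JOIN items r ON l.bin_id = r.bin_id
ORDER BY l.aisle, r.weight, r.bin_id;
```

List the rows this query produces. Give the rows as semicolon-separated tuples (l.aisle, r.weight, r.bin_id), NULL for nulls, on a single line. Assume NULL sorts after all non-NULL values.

FULL OUTER JOIN keeps every row from both sides; unmatched rows get NULL for the other side's columns.
Matching on l.bin_id = r.bin_id. A NULL in a compared column never satisfies the condition.
- l[0] bin_id=4 → no match; kept with NULLs on the r side.
- l[1] bin_id=1 → 2 match(es) in r → 2 row(s).
- l[2] bin_id=8 → no match; kept with NULLs on the r side.
- l[3] bin_id=10 → no match; kept with NULLs on the r side.
- l[4] bin_id=3 → no match; kept with NULLs on the r side.
- l[5] bin_id=1 → 2 match(es) in r → 2 row(s).
- l[6] bin_id=8 → no match; kept with NULLs on the r side.
- 6 row(s) from r found no l partner → padded with NULL.

(A, NULL, NULL); (A, NULL, NULL); (B, NULL, NULL); (C, NULL, NULL); (F, NULL, NULL); (H, 9, 1); (H, 34, 1); (NULL, 5, 6); (NULL, 9, 1); (NULL, 23, NULL); (NULL, 31, 6); (NULL, 31, 11); (NULL, 32, 9); (NULL, 34, 1); (NULL, 36, 6)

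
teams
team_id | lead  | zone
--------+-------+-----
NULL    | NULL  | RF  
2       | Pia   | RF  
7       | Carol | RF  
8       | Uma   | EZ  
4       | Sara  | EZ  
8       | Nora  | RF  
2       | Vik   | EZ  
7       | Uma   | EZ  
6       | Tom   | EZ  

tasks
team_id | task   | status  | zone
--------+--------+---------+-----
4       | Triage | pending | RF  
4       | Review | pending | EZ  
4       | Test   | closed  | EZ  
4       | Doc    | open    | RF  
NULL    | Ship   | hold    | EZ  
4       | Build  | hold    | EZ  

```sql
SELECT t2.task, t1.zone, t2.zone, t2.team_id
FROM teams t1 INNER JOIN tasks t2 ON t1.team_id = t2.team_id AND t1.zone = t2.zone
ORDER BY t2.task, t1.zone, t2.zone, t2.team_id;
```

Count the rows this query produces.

INNER JOIN keeps only pairs where the ON condition holds.
Matching on t1.team_id = t2.team_id AND t1.zone = t2.zone. A NULL in a compared column never satisfies the condition.
Matched pairs: 3.
Total: 3 rows.

3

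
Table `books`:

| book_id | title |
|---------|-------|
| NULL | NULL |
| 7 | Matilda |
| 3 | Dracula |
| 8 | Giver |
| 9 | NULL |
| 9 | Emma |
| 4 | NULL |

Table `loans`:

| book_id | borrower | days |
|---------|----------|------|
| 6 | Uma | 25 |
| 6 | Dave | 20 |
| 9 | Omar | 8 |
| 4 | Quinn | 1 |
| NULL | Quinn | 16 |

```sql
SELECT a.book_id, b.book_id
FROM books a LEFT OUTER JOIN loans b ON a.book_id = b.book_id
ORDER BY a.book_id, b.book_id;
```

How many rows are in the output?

LEFT JOIN keeps every row from `books`; unmatched rows get NULL for `loans`'s columns.
Matching on a.book_id = b.book_id. A NULL in a compared column never satisfies the condition.
Matched pairs: 3; unmatched a rows kept: 4.
Total: 3 matched + 4 padded = 7 rows.

7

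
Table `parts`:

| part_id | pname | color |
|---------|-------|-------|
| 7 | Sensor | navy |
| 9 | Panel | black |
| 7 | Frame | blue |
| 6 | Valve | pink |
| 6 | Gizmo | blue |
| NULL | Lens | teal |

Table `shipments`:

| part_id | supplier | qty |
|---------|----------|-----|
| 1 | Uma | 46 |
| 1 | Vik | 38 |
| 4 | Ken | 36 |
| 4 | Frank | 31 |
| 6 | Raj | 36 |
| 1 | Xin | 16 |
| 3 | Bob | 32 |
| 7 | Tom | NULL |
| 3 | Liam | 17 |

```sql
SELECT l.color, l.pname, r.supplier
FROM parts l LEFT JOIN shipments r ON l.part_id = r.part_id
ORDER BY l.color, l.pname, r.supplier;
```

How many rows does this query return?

LEFT JOIN keeps every row from `parts`; unmatched rows get NULL for `shipments`'s columns.
Matching on l.part_id = r.part_id. A NULL in a compared column never satisfies the condition.
- l (part_id=7) pairs with 1 row(s) of r.
- l (part_id=9) has no partner → padded with NULL.
- l (part_id=7) pairs with 1 row(s) of r.
- l (part_id=6) pairs with 1 row(s) of r.
- l (part_id=6) pairs with 1 row(s) of r.
- l (part_id=NULL) has no partner → padded with NULL.
Total: 4 matched + 2 padded = 6 rows.

6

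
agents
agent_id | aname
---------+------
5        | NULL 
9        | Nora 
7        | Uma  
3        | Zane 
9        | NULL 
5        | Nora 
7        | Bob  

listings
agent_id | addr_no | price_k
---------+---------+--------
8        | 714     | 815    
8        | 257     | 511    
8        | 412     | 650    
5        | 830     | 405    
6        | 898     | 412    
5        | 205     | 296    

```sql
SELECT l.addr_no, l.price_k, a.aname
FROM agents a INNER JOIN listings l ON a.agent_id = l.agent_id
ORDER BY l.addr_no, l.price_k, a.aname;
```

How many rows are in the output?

4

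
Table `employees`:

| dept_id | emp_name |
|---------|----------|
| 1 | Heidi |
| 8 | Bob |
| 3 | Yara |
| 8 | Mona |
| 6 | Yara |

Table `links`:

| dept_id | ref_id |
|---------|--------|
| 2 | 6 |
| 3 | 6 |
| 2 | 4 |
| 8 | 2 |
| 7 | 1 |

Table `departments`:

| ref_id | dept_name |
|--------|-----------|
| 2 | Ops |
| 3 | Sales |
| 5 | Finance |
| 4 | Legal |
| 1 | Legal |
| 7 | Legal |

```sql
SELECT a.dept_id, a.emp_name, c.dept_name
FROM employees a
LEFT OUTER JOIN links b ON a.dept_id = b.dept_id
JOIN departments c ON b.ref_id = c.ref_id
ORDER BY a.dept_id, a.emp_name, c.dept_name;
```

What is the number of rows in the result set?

2

Step 1 — a LEFT JOIN b on dept_id → 5 row(s).
Then INNER JOIN `departments c` on ref_id: keep only rows whose b.ref_id appears in c.
Result: 2 row(s).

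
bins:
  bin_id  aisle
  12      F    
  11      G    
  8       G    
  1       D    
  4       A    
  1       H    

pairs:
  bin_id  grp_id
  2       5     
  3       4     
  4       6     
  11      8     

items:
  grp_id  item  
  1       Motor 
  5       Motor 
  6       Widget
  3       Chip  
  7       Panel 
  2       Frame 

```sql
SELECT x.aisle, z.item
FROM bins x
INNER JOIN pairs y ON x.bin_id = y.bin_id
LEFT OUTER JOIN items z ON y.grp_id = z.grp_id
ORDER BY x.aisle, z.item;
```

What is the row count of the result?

Joins associate left-to-right: bins INNER JOIN pairs on bin_id gives 2 intermediate row(s).
Then LEFT JOIN `items z` on grp_id: each of those 2 rows is kept; rows whose y.grp_id has no match in z get NULL for z's columns.
Result: 2 row(s).

2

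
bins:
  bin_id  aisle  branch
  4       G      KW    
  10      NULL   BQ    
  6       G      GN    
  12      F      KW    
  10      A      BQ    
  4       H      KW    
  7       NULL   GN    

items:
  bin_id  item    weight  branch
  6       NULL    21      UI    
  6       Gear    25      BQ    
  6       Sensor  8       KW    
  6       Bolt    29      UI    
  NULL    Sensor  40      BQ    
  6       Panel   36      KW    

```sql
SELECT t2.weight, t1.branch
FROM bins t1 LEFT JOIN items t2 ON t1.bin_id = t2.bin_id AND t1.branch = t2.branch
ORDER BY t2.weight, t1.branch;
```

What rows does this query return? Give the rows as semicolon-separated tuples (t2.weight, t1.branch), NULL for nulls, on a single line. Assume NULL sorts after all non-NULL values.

(NULL, BQ); (NULL, BQ); (NULL, GN); (NULL, GN); (NULL, KW); (NULL, KW); (NULL, KW)

LEFT JOIN keeps every row from `bins`; unmatched rows get NULL for `items`'s columns.
Matching on t1.bin_id = t2.bin_id AND t1.branch = t2.branch. A NULL in a compared column never satisfies the condition.
- bin_id=4, branch=KW: no t2 row matches, row kept with t2 columns NULL.
- bin_id=10, branch=BQ: no t2 row matches, row kept with t2 columns NULL.
- bin_id=6, branch=GN: no t2 row matches, row kept with t2 columns NULL.
- bin_id=12, branch=KW: no t2 row matches, row kept with t2 columns NULL.
- bin_id=10, branch=BQ: no t2 row matches, row kept with t2 columns NULL.
- bin_id=4, branch=KW: no t2 row matches, row kept with t2 columns NULL.
- bin_id=7, branch=GN: no t2 row matches, row kept with t2 columns NULL.
After projecting and ordering:
t2.weight | t1.branch
NULL | BQ
NULL | BQ
NULL | GN
NULL | GN
NULL | KW
NULL | KW
NULL | KW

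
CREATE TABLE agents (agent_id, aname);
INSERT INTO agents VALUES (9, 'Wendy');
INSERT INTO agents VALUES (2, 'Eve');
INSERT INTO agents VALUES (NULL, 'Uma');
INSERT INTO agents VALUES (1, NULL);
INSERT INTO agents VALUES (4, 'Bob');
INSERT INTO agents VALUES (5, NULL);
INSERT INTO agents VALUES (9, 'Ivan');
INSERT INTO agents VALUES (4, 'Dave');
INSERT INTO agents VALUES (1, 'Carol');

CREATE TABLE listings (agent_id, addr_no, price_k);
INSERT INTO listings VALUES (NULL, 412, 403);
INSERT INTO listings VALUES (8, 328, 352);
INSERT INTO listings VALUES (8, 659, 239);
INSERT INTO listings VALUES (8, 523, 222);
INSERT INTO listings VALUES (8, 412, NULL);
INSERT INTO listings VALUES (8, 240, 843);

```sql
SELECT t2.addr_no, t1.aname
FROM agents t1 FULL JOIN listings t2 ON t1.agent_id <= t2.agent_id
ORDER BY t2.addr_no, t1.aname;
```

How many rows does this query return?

34

FULL OUTER JOIN keeps every row from both sides; unmatched rows get NULL for the other side's columns.
Matching on t1.agent_id <= t2.agent_id. A NULL in a compared column never satisfies the condition.
Matched pairs: 30; unmatched t1 rows kept: 3; unmatched t2 rows kept: 1.
Total: 30 matched + 4 padded = 34 rows.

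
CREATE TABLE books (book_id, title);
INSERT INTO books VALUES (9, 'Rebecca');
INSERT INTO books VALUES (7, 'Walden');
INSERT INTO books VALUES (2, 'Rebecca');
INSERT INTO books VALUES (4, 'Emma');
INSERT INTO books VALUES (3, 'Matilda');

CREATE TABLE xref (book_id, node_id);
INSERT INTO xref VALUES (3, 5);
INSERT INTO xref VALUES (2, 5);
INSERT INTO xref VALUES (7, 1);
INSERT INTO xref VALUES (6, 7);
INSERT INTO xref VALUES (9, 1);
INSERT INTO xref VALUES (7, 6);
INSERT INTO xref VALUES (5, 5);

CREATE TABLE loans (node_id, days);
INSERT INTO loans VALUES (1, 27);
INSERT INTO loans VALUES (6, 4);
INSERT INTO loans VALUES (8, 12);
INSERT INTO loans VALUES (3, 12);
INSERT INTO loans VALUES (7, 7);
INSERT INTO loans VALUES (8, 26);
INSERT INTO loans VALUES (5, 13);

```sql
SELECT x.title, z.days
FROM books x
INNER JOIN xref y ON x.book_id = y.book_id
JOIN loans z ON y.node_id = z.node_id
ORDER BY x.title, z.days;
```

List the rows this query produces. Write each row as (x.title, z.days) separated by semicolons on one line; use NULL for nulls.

Evaluate left to right. First `books x INNER JOIN xref y` on book_id: 5 row(s).
Then INNER JOIN `loans z` on node_id: keep only rows whose y.node_id appears in z.

(Matilda, 13); (Rebecca, 13); (Rebecca, 27); (Walden, 4); (Walden, 27)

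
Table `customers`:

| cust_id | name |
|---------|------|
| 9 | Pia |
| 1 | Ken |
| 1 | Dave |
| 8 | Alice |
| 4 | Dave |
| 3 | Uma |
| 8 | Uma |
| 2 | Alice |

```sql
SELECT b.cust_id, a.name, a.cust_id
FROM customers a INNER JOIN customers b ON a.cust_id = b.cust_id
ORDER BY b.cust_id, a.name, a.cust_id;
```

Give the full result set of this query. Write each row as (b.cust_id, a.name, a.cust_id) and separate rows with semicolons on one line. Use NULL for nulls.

(1, Dave, 1); (1, Dave, 1); (1, Ken, 1); (1, Ken, 1); (2, Alice, 2); (3, Uma, 3); (4, Dave, 4); (8, Alice, 8); (8, Alice, 8); (8, Uma, 8); (8, Uma, 8); (9, Pia, 9)

INNER JOIN keeps only pairs where the ON condition holds.
Matching on a.cust_id = b.cust_id.
- cust_id=9: 1 matching b row(s), so 1 row(s) emitted.
- cust_id=1: 2 matching b row(s), so 2 row(s) emitted.
- cust_id=1: 2 matching b row(s), so 2 row(s) emitted.
- cust_id=8: 2 matching b row(s), so 2 row(s) emitted.
- cust_id=4: 1 matching b row(s), so 1 row(s) emitted.
- cust_id=3: 1 matching b row(s), so 1 row(s) emitted.
- cust_id=8: 2 matching b row(s), so 2 row(s) emitted.
- cust_id=2: 1 matching b row(s), so 1 row(s) emitted.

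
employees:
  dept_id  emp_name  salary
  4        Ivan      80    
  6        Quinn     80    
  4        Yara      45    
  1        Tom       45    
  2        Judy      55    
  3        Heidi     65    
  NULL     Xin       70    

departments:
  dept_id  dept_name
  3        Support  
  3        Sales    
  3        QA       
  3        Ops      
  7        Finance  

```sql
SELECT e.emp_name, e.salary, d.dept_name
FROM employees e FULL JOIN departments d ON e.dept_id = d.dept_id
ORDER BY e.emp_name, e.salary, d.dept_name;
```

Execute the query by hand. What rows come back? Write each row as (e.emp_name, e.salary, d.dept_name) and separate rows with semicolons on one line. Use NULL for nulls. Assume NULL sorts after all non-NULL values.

(Heidi, 65, Ops); (Heidi, 65, QA); (Heidi, 65, Sales); (Heidi, 65, Support); (Ivan, 80, NULL); (Judy, 55, NULL); (Quinn, 80, NULL); (Tom, 45, NULL); (Xin, 70, NULL); (Yara, 45, NULL); (NULL, NULL, Finance)

FULL OUTER JOIN keeps every row from both sides; unmatched rows get NULL for the other side's columns.
Matching on e.dept_id = d.dept_id. A NULL in a compared column never satisfies the condition.
- e row (dept_id=4): no match → kept, d columns NULL.
- e row (dept_id=6): no match → kept, d columns NULL.
- e row (dept_id=4): no match → kept, d columns NULL.
- e row (dept_id=1): no match → kept, d columns NULL.
- e row (dept_id=2): no match → kept, d columns NULL.
- e row (dept_id=3): matches 4 d row(s) → 4 output row(s).
- e row (dept_id=NULL): no match → kept, d columns NULL.
- 1 d row(s) had no e match → kept, e columns NULL.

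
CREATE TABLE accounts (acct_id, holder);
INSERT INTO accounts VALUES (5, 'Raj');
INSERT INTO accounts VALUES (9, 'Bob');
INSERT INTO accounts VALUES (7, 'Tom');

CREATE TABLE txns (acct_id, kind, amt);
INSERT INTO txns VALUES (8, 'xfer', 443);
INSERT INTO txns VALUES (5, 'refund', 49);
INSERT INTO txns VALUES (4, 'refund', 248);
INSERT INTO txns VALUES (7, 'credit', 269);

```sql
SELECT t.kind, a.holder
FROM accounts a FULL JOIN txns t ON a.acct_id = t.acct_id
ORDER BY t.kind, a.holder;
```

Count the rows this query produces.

5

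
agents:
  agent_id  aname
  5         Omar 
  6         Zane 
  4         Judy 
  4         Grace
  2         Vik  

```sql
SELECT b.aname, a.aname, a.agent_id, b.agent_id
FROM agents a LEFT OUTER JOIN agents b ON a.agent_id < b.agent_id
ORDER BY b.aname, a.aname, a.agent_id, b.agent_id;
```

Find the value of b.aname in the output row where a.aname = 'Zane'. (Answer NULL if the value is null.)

LEFT JOIN keeps every row from `agents a`; unmatched rows get NULL for `agents b`'s columns.
Matching on a.agent_id < b.agent_id.
- a row (agent_id=5): matches 1 b row(s) → 1 output row(s).
- a row (agent_id=6): no match → kept, b columns NULL.
- a row (agent_id=4): matches 2 b row(s) → 2 output row(s).
- a row (agent_id=4): matches 2 b row(s) → 2 output row(s).
- a row (agent_id=2): matches 4 b row(s) → 4 output row(s).

NULL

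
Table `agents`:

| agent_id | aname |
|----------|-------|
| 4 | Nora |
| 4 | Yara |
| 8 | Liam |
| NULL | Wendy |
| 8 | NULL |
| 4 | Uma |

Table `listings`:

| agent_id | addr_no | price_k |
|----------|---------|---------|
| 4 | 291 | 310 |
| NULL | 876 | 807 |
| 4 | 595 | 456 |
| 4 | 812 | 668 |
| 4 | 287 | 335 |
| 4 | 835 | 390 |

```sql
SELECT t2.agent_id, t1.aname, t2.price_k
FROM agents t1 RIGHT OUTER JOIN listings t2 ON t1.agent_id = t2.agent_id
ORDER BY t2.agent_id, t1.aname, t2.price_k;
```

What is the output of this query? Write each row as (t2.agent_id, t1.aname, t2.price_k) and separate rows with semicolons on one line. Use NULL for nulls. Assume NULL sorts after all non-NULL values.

(4, Nora, 310); (4, Nora, 335); (4, Nora, 390); (4, Nora, 456); (4, Nora, 668); (4, Uma, 310); (4, Uma, 335); (4, Uma, 390); (4, Uma, 456); (4, Uma, 668); (4, Yara, 310); (4, Yara, 335); (4, Yara, 390); (4, Yara, 456); (4, Yara, 668); (NULL, NULL, 807)

RIGHT JOIN keeps every row from `listings`; unmatched rows get NULL for `agents`'s columns.
Matching on t1.agent_id = t2.agent_id. A NULL in a compared column never satisfies the condition.
- agent_id=4: 5 matching t2 row(s), so 5 row(s) emitted.
- agent_id=4: 5 matching t2 row(s), so 5 row(s) emitted.
- agent_id=8: no matching t2 row.
- agent_id=NULL: no matching t2 row.
- agent_id=8: no matching t2 row.
- agent_id=4: 5 matching t2 row(s), so 5 row(s) emitted.
- plus 1 unmatched t2 row(s), each kept with NULL t1 columns.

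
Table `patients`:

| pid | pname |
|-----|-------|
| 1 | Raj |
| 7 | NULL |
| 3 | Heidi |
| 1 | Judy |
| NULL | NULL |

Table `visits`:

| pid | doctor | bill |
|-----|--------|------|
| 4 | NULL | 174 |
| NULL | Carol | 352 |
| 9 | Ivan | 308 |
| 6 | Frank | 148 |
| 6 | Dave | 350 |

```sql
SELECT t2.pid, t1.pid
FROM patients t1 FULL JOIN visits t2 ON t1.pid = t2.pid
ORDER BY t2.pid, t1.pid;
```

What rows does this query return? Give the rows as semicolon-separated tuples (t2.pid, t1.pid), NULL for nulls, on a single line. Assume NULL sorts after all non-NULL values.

FULL OUTER JOIN keeps every row from both sides; unmatched rows get NULL for the other side's columns.
Matching on t1.pid = t2.pid. A NULL in a compared column never satisfies the condition.
- t1[0] pid=1 → no match; kept with NULLs on the t2 side.
- t1[1] pid=7 → no match; kept with NULLs on the t2 side.
- t1[2] pid=3 → no match; kept with NULLs on the t2 side.
- t1[3] pid=1 → no match; kept with NULLs on the t2 side.
- t1[4] pid=NULL → no match; kept with NULLs on the t2 side.
- 5 row(s) from t2 found no t1 partner → padded with NULL.
After projecting and ordering:
t2.pid | t1.pid
4 | NULL
6 | NULL
6 | NULL
9 | NULL
NULL | 1
NULL | 1
NULL | 3
NULL | 7
NULL | NULL
NULL | NULL

(4, NULL); (6, NULL); (6, NULL); (9, NULL); (NULL, 1); (NULL, 1); (NULL, 3); (NULL, 7); (NULL, NULL); (NULL, NULL)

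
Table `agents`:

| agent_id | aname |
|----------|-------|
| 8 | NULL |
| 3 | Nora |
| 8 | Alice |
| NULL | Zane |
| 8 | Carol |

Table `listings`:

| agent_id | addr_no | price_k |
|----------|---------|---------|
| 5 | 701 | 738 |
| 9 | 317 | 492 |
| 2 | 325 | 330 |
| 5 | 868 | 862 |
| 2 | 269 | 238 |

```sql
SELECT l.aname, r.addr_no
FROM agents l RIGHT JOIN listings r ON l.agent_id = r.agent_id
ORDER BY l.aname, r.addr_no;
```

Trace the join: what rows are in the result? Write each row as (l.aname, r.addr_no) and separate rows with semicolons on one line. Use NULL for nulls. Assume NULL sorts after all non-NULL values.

(NULL, 269); (NULL, 317); (NULL, 325); (NULL, 701); (NULL, 868)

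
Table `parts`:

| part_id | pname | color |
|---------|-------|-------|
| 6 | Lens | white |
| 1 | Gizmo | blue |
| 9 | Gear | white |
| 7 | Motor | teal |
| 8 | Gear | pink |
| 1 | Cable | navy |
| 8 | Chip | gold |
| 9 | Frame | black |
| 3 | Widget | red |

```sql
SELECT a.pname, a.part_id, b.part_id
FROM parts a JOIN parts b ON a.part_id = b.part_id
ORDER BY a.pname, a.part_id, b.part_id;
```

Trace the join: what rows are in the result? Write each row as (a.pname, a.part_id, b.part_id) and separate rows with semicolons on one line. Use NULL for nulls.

INNER JOIN keeps only pairs where the ON condition holds.
Matching on a.part_id = b.part_id.
Matched pairs: 15.

(Cable, 1, 1); (Cable, 1, 1); (Chip, 8, 8); (Chip, 8, 8); (Frame, 9, 9); (Frame, 9, 9); (Gear, 8, 8); (Gear, 8, 8); (Gear, 9, 9); (Gear, 9, 9); (Gizmo, 1, 1); (Gizmo, 1, 1); (Lens, 6, 6); (Motor, 7, 7); (Widget, 3, 3)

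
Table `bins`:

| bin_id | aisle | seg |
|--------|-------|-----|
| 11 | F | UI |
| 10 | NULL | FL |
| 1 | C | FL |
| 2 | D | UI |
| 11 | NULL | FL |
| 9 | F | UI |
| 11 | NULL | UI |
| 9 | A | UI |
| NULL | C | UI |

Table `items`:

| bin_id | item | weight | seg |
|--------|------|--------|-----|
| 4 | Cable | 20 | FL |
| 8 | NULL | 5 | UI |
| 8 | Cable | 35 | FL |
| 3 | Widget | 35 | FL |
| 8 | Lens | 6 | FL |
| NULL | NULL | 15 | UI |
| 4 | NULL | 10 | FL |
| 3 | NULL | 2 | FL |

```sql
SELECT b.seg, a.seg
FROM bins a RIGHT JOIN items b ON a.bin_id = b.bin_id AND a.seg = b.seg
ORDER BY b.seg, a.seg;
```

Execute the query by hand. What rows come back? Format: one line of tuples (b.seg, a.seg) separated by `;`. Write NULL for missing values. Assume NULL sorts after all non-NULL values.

(FL, NULL); (FL, NULL); (FL, NULL); (FL, NULL); (FL, NULL); (FL, NULL); (UI, NULL); (UI, NULL)

RIGHT JOIN keeps every row from `items`; unmatched rows get NULL for `bins`'s columns.
Matching on a.bin_id = b.bin_id AND a.seg = b.seg. A NULL in a compared column never satisfies the condition.
Matched pairs: 0; unmatched b rows kept: 8.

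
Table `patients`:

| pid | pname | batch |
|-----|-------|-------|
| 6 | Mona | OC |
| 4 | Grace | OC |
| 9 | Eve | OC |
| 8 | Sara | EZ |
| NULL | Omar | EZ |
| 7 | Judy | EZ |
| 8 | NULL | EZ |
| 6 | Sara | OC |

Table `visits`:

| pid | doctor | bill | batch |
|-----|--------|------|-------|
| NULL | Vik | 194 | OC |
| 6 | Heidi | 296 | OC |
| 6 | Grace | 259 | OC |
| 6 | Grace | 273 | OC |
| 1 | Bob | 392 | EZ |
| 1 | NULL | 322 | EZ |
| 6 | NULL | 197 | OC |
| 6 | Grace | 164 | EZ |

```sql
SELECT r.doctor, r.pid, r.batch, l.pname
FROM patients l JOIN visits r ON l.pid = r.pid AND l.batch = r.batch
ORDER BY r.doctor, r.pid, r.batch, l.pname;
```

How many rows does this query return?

INNER JOIN keeps only pairs where the ON condition holds.
Matching on l.pid = r.pid AND l.batch = r.batch. A NULL in a compared column never satisfies the condition.
- l[0] pid=6, batch=OC → 4 match(es) in r → 4 row(s).
- l[1] pid=4, batch=OC → no match; dropped.
- l[2] pid=9, batch=OC → no match; dropped.
- l[3] pid=8, batch=EZ → no match; dropped.
- l[4] pid=NULL, batch=EZ → no match; dropped.
- l[5] pid=7, batch=EZ → no match; dropped.
- l[6] pid=8, batch=EZ → no match; dropped.
- l[7] pid=6, batch=OC → 4 match(es) in r → 4 row(s).
Total: 8 rows.

8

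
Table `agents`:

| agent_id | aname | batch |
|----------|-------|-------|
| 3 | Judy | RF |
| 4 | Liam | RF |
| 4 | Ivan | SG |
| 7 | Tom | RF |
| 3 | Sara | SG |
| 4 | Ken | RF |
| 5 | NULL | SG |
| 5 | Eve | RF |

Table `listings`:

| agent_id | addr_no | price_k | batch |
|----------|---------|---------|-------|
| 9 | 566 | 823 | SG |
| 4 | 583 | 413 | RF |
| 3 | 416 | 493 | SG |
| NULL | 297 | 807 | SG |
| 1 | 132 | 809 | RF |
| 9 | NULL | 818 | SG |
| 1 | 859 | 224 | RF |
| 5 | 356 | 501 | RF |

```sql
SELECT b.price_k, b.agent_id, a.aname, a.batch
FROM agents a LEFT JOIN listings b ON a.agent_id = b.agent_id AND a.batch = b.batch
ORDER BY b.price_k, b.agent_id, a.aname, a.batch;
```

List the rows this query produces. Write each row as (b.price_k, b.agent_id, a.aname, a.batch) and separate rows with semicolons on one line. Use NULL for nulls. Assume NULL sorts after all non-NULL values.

(413, 4, Ken, RF); (413, 4, Liam, RF); (493, 3, Sara, SG); (501, 5, Eve, RF); (NULL, NULL, Ivan, SG); (NULL, NULL, Judy, RF); (NULL, NULL, Tom, RF); (NULL, NULL, NULL, SG)

LEFT JOIN keeps every row from `agents`; unmatched rows get NULL for `listings`'s columns.
Matching on a.agent_id = b.agent_id AND a.batch = b.batch. A NULL in a compared column never satisfies the condition.
- a (agent_id=3, batch=RF) has no partner → padded with NULL.
- a (agent_id=4, batch=RF) pairs with 1 row(s) of b.
- a (agent_id=4, batch=SG) has no partner → padded with NULL.
- a (agent_id=7, batch=RF) has no partner → padded with NULL.
- a (agent_id=3, batch=SG) pairs with 1 row(s) of b.
- a (agent_id=4, batch=RF) pairs with 1 row(s) of b.
- a (agent_id=5, batch=SG) has no partner → padded with NULL.
- a (agent_id=5, batch=RF) pairs with 1 row(s) of b.
After projecting and ordering:
b.price_k | b.agent_id | a.aname | a.batch
413 | 4 | Ken | RF
413 | 4 | Liam | RF
493 | 3 | Sara | SG
501 | 5 | Eve | RF
NULL | NULL | Ivan | SG
NULL | NULL | Judy | RF
NULL | NULL | Tom | RF
NULL | NULL | NULL | SG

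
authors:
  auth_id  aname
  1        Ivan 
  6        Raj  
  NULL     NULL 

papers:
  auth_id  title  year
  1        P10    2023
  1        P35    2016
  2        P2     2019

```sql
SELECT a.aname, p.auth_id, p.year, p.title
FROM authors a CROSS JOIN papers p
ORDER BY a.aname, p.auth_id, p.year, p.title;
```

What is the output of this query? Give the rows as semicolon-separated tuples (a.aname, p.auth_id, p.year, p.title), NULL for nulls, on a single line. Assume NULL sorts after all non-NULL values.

(Ivan, 1, 2016, P35); (Ivan, 1, 2023, P10); (Ivan, 2, 2019, P2); (Raj, 1, 2016, P35); (Raj, 1, 2023, P10); (Raj, 2, 2019, P2); (NULL, 1, 2016, P35); (NULL, 1, 2023, P10); (NULL, 2, 2019, P2)

CROSS JOIN pairs every row of `authors` with every row of `papers`: 3 × 3 = 9 rows.
After projecting and ordering:
a.aname | p.auth_id | p.year | p.title
Ivan | 1 | 2016 | P35
Ivan | 1 | 2023 | P10
Ivan | 2 | 2019 | P2
Raj | 1 | 2016 | P35
Raj | 1 | 2023 | P10
Raj | 2 | 2019 | P2
NULL | 1 | 2016 | P35
NULL | 1 | 2023 | P10
NULL | 2 | 2019 | P2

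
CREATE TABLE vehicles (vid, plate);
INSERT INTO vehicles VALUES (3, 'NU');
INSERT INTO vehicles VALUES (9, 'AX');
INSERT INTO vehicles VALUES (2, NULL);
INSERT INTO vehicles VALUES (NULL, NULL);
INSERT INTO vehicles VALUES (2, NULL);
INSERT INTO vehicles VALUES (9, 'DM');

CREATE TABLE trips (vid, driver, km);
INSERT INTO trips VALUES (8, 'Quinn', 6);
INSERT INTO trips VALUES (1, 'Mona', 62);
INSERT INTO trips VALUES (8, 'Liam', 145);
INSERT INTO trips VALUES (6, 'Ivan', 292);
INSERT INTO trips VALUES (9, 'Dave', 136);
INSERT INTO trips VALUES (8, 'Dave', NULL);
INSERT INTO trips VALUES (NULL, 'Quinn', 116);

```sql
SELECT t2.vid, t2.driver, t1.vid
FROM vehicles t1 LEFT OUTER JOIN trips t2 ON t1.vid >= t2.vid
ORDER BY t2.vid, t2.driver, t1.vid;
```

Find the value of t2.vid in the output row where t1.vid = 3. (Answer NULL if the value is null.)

1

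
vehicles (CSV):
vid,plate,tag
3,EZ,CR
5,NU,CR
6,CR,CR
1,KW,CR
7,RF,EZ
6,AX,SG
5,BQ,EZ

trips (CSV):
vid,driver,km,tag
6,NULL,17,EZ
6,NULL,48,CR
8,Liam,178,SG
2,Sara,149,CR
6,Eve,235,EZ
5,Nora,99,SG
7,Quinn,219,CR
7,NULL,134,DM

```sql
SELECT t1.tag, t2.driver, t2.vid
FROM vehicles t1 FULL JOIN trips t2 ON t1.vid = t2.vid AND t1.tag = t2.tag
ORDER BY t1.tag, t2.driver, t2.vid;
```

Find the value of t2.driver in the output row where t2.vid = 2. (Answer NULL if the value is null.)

FULL OUTER JOIN keeps every row from both sides; unmatched rows get NULL for the other side's columns.
Matching on t1.vid = t2.vid AND t1.tag = t2.tag.
- t1 row (vid=3, tag=CR): no match → kept, t2 columns NULL.
- t1 row (vid=5, tag=CR): no match → kept, t2 columns NULL.
- t1 row (vid=6, tag=CR): matches 1 t2 row(s) → 1 output row(s).
- t1 row (vid=1, tag=CR): no match → kept, t2 columns NULL.
- t1 row (vid=7, tag=EZ): no match → kept, t2 columns NULL.
- t1 row (vid=6, tag=SG): no match → kept, t2 columns NULL.
- t1 row (vid=5, tag=EZ): no match → kept, t2 columns NULL.
- plus 7 unmatched t2 row(s), each kept with NULL t1 columns.

Sara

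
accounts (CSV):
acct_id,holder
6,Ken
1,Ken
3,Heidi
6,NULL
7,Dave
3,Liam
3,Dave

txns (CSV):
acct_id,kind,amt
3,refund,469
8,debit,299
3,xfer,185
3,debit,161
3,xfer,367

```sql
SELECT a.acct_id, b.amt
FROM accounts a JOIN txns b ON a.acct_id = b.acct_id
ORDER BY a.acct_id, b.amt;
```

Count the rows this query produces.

12

INNER JOIN keeps only pairs where the ON condition holds.
Matching on a.acct_id = b.acct_id.
- a row (acct_id=6): no match → dropped.
- a row (acct_id=1): no match → dropped.
- a row (acct_id=3): matches 4 b row(s) → 4 output row(s).
- a row (acct_id=6): no match → dropped.
- a row (acct_id=7): no match → dropped.
- a row (acct_id=3): matches 4 b row(s) → 4 output row(s).
- a row (acct_id=3): matches 4 b row(s) → 4 output row(s).
Total: 12 rows.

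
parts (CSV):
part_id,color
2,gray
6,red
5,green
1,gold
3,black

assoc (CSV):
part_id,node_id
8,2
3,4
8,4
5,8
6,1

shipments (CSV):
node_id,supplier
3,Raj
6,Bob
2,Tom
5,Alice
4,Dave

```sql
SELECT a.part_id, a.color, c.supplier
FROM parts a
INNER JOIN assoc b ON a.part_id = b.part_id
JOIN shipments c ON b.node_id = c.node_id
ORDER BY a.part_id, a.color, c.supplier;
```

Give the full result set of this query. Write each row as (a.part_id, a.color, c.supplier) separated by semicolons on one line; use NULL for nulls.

(3, black, Dave)

Evaluate left to right. First `parts a INNER JOIN assoc b` on part_id: 3 row(s).
Then INNER JOIN `shipments c` on node_id: keep only rows whose b.node_id appears in c.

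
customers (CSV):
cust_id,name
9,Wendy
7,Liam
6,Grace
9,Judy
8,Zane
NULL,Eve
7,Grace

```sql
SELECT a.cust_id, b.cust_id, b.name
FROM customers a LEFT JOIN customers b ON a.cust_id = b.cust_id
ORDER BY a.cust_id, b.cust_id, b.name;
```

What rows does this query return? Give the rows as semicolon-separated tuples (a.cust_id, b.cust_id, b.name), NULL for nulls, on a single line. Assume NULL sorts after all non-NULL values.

LEFT JOIN keeps every row from `customers a`; unmatched rows get NULL for `customers b`'s columns.
Matching on a.cust_id = b.cust_id. A NULL in a compared column never satisfies the condition.
Matched pairs: 10; unmatched a rows kept: 1.

(6, 6, Grace); (7, 7, Grace); (7, 7, Grace); (7, 7, Liam); (7, 7, Liam); (8, 8, Zane); (9, 9, Judy); (9, 9, Judy); (9, 9, Wendy); (9, 9, Wendy); (NULL, NULL, NULL)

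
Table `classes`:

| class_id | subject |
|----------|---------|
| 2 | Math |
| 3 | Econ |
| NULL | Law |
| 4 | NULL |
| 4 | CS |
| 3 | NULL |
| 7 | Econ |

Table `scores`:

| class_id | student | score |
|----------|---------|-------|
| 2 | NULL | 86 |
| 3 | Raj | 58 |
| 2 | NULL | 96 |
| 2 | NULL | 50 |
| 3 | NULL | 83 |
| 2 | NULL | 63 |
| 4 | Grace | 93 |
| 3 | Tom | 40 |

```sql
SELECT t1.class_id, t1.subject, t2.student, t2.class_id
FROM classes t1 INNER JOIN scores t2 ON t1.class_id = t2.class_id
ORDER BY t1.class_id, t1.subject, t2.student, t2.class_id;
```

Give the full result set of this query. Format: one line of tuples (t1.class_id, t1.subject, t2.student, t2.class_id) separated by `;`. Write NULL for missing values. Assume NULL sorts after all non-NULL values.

(2, Math, NULL, 2); (2, Math, NULL, 2); (2, Math, NULL, 2); (2, Math, NULL, 2); (3, Econ, Raj, 3); (3, Econ, Tom, 3); (3, Econ, NULL, 3); (3, NULL, Raj, 3); (3, NULL, Tom, 3); (3, NULL, NULL, 3); (4, CS, Grace, 4); (4, NULL, Grace, 4)

INNER JOIN keeps only pairs where the ON condition holds.
Matching on t1.class_id = t2.class_id. A NULL in a compared column never satisfies the condition.
- t1 row (class_id=2): matches 4 t2 row(s) → 4 output row(s).
- t1 row (class_id=3): matches 3 t2 row(s) → 3 output row(s).
- t1 row (class_id=NULL): no match → dropped.
- t1 row (class_id=4): matches 1 t2 row(s) → 1 output row(s).
- t1 row (class_id=4): matches 1 t2 row(s) → 1 output row(s).
- t1 row (class_id=3): matches 3 t2 row(s) → 3 output row(s).
- t1 row (class_id=7): no match → dropped.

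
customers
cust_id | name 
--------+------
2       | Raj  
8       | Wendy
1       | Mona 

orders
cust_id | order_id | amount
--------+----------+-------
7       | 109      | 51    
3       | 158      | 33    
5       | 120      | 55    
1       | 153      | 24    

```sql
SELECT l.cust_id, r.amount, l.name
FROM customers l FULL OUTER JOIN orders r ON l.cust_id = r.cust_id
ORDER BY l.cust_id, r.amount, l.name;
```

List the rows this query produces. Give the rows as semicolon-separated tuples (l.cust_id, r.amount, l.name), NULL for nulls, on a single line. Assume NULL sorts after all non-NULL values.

(1, 24, Mona); (2, NULL, Raj); (8, NULL, Wendy); (NULL, 33, NULL); (NULL, 51, NULL); (NULL, 55, NULL)

FULL OUTER JOIN keeps every row from both sides; unmatched rows get NULL for the other side's columns.
Matching on l.cust_id = r.cust_id.
- cust_id=2: no r row matches, row kept with r columns NULL.
- cust_id=8: no r row matches, row kept with r columns NULL.
- cust_id=1: 1 matching r row(s), so 1 row(s) emitted.
- 3 r row(s) had no l match → kept, l columns NULL.
After projecting and ordering:
l.cust_id | r.amount | l.name
1 | 24 | Mona
2 | NULL | Raj
8 | NULL | Wendy
NULL | 33 | NULL
NULL | 51 | NULL
NULL | 55 | NULL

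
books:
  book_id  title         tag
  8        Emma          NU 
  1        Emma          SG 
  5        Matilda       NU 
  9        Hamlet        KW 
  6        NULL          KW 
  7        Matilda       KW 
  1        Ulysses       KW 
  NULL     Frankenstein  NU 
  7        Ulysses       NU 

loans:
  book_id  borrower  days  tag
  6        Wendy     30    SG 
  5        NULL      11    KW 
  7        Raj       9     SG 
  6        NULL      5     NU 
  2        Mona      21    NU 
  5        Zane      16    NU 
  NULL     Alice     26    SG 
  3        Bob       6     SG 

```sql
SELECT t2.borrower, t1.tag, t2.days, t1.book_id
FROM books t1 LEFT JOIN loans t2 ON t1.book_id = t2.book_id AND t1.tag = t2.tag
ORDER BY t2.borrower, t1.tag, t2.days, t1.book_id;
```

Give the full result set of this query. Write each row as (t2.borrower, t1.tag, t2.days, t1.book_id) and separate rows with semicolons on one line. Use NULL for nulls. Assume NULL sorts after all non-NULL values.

(Zane, NU, 16, 5); (NULL, KW, NULL, 1); (NULL, KW, NULL, 6); (NULL, KW, NULL, 7); (NULL, KW, NULL, 9); (NULL, NU, NULL, 7); (NULL, NU, NULL, 8); (NULL, NU, NULL, NULL); (NULL, SG, NULL, 1)

LEFT JOIN keeps every row from `books`; unmatched rows get NULL for `loans`'s columns.
Matching on t1.book_id = t2.book_id AND t1.tag = t2.tag. A NULL in a compared column never satisfies the condition.
- book_id=8, tag=NU: no t2 row matches, row kept with t2 columns NULL.
- book_id=1, tag=SG: no t2 row matches, row kept with t2 columns NULL.
- book_id=5, tag=NU: 1 matching t2 row(s), so 1 row(s) emitted.
- book_id=9, tag=KW: no t2 row matches, row kept with t2 columns NULL.
- book_id=6, tag=KW: no t2 row matches, row kept with t2 columns NULL.
- book_id=7, tag=KW: no t2 row matches, row kept with t2 columns NULL.
- book_id=1, tag=KW: no t2 row matches, row kept with t2 columns NULL.
- book_id=NULL, tag=NU: no t2 row matches, row kept with t2 columns NULL.
- book_id=7, tag=NU: no t2 row matches, row kept with t2 columns NULL.
After projecting and ordering:
t2.borrower | t1.tag | t2.days | t1.book_id
Zane | NU | 16 | 5
NULL | KW | NULL | 1
NULL | KW | NULL | 6
NULL | KW | NULL | 7
NULL | KW | NULL | 9
NULL | NU | NULL | 7
NULL | NU | NULL | 8
NULL | NU | NULL | NULL
NULL | SG | NULL | 1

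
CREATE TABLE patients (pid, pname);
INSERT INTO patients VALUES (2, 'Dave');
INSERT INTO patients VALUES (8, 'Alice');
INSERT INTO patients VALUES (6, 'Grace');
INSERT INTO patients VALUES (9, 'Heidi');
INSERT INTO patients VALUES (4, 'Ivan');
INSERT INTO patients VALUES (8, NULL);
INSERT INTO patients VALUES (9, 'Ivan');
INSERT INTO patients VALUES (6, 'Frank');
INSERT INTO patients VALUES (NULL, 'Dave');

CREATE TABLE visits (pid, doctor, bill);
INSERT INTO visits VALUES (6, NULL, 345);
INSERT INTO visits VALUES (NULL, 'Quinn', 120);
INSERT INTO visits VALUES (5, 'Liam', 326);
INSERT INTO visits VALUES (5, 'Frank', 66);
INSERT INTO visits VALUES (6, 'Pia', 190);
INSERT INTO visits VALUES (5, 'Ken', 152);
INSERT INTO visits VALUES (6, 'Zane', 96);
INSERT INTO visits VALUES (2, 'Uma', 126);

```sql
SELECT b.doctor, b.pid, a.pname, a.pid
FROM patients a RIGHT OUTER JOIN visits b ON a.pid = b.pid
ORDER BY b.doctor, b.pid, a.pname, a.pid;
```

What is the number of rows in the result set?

11

RIGHT JOIN keeps every row from `visits`; unmatched rows get NULL for `patients`'s columns.
Matching on a.pid = b.pid. A NULL in a compared column never satisfies the condition.
Matched pairs: 7; unmatched b rows kept: 4.
Total: 7 matched + 4 padded = 11 rows.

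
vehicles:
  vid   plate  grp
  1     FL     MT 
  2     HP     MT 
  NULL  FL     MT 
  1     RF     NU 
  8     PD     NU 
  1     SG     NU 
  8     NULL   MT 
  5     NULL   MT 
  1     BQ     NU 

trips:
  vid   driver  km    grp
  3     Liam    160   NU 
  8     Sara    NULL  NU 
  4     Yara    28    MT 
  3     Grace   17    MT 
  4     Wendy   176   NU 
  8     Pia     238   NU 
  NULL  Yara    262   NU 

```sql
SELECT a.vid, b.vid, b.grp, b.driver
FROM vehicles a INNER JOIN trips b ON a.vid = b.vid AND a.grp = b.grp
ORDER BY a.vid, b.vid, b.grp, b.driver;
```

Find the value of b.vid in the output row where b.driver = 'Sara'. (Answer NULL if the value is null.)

8

INNER JOIN keeps only pairs where the ON condition holds.
Matching on a.vid = b.vid AND a.grp = b.grp. A NULL in a compared column never satisfies the condition.
- a[0] vid=1, grp=MT → no match; dropped.
- a[1] vid=2, grp=MT → no match; dropped.
- a[2] vid=NULL, grp=MT → no match; dropped.
- a[3] vid=1, grp=NU → no match; dropped.
- a[4] vid=8, grp=NU → 2 match(es) in b → 2 row(s).
- a[5] vid=1, grp=NU → no match; dropped.
- a[6] vid=8, grp=MT → no match; dropped.
- a[7] vid=5, grp=MT → no match; dropped.
- a[8] vid=1, grp=NU → no match; dropped.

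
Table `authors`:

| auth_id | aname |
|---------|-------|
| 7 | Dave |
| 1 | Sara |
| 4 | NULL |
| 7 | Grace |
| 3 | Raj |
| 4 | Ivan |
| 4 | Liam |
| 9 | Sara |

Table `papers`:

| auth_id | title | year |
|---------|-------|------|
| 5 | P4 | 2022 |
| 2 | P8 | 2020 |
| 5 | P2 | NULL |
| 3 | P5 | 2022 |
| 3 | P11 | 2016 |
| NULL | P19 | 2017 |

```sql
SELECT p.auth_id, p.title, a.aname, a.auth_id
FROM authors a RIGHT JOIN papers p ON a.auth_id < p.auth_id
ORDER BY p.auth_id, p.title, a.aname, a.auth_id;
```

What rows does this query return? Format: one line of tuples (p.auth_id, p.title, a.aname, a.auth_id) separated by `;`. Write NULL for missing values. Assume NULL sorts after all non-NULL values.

RIGHT JOIN keeps every row from `papers`; unmatched rows get NULL for `authors`'s columns.
Matching on a.auth_id < p.auth_id. A NULL in a compared column never satisfies the condition.
- a row (auth_id=7): no match.
- a row (auth_id=1): matches 5 p row(s) → 5 output row(s).
- a row (auth_id=4): matches 2 p row(s) → 2 output row(s).
- a row (auth_id=7): no match.
- a row (auth_id=3): matches 2 p row(s) → 2 output row(s).
- a row (auth_id=4): matches 2 p row(s) → 2 output row(s).
- a row (auth_id=4): matches 2 p row(s) → 2 output row(s).
- a row (auth_id=9): no match.
- plus 1 unmatched p row(s), each kept with NULL a columns.

(2, P8, Sara, 1); (3, P11, Sara, 1); (3, P5, Sara, 1); (5, P2, Ivan, 4); (5, P2, Liam, 4); (5, P2, Raj, 3); (5, P2, Sara, 1); (5, P2, NULL, 4); (5, P4, Ivan, 4); (5, P4, Liam, 4); (5, P4, Raj, 3); (5, P4, Sara, 1); (5, P4, NULL, 4); (NULL, P19, NULL, NULL)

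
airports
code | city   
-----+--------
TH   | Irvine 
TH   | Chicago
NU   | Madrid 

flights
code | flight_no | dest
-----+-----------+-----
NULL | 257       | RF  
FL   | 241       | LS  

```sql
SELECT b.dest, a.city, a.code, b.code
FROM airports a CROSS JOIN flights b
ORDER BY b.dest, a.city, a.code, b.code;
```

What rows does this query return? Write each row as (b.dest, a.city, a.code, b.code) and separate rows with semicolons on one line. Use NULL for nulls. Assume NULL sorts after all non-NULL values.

(LS, Chicago, TH, FL); (LS, Irvine, TH, FL); (LS, Madrid, NU, FL); (RF, Chicago, TH, NULL); (RF, Irvine, TH, NULL); (RF, Madrid, NU, NULL)

CROSS JOIN pairs every row of `airports` with every row of `flights`: 3 × 2 = 6 rows.
After projecting and ordering:
b.dest | a.city | a.code | b.code
LS | Chicago | TH | FL
LS | Irvine | TH | FL
LS | Madrid | NU | FL
RF | Chicago | TH | NULL
RF | Irvine | TH | NULL
RF | Madrid | NU | NULL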